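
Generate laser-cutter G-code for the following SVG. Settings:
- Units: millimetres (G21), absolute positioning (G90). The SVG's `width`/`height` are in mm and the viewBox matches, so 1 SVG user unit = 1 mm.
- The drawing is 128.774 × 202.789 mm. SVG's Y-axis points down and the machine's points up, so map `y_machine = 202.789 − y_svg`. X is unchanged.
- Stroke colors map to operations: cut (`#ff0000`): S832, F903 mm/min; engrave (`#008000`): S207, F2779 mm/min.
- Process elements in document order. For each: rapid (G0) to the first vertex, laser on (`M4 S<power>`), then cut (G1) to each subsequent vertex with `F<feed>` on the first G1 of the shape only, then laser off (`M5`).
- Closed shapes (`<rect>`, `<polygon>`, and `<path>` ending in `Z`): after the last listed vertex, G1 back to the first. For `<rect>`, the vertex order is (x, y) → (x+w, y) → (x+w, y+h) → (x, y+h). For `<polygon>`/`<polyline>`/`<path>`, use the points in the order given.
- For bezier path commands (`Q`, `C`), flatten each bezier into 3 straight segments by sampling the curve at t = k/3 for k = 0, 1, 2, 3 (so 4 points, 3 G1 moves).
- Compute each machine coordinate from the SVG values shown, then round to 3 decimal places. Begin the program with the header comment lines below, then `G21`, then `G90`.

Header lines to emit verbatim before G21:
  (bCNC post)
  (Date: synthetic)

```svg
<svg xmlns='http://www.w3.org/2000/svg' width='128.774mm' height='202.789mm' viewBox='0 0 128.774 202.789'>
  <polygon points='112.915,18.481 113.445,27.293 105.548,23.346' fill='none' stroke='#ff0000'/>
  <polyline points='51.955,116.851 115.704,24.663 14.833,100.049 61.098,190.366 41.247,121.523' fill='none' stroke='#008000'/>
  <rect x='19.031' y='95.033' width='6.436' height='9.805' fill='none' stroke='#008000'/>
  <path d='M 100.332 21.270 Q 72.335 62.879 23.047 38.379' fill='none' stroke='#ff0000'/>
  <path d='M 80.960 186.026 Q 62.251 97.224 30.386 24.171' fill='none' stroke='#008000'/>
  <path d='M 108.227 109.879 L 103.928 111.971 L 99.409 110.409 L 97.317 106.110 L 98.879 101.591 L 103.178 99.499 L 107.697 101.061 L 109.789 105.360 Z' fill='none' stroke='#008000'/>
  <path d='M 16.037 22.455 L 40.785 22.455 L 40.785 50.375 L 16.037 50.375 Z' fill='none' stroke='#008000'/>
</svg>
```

viewBox `0 0 128.774 202.789` with mm width/height → 1 unit = 1 mm. Flip: y_m = 202.789 − y_svg.

**Shape 1** — `<polygon>` regular polygon, stroke `#ff0000` → cut (S832, F903). Machine vertices: (112.915,184.308) → (113.445,175.496) → (105.548,179.443) → (112.915,184.308). Closed: final G1 returns to the first vertex.

**Shape 2** — `<polyline>` open polyline, stroke `#008000` → engrave (S207, F2779). Machine vertices: (51.955,85.938) → (115.704,178.126) → (14.833,102.740) → (61.098,12.423) → (41.247,81.266). Open path.

**Shape 3** — `<rect>` rectangle, stroke `#008000` → engrave (S207, F2779). Machine vertices: (19.031,107.756) → (25.467,107.756) → (25.467,97.951) → (19.031,97.951) → (19.031,107.756). Closed: final G1 returns to the first vertex.

**Shape 4** — `<path>` quadratic bezier, stroke `#ff0000` → cut (S832, F903). Control points (SVG): P0=(100.332,21.270), P1=(72.335,62.879), P2=(23.047,38.379); sampled at t=k/3. Machine vertices: (100.332,181.519) → (79.302,161.125) → (53.540,155.422) → (23.047,164.410). Open path.

**Shape 5** — `<path>` quadratic bezier, stroke `#008000` → engrave (S207, F2779). Control points (SVG): P0=(80.960,186.026), P1=(62.251,97.224), P2=(30.386,24.171); sampled at t=k/3. Machine vertices: (80.960,16.763) → (67.026,74.214) → (50.168,128.166) → (30.386,178.618). Open path.

**Shape 6** — `<path>` regular polygon, stroke `#008000` → engrave (S207, F2779). Machine vertices: (108.227,92.910) → (103.928,90.818) → (99.409,92.380) → (97.317,96.679) → (98.879,101.198) → (103.178,103.290) → (107.697,101.728) → (109.789,97.429) → (108.227,92.910). Closed: final G1 returns to the first vertex.

**Shape 7** — `<path>` rectangle, stroke `#008000` → engrave (S207, F2779). Machine vertices: (16.037,180.334) → (40.785,180.334) → (40.785,152.414) → (16.037,152.414) → (16.037,180.334). Closed: final G1 returns to the first vertex.

(bCNC post)
(Date: synthetic)
G21
G90
G0 X112.915 Y184.308
M4 S832
G1 X113.445 Y175.496 F903
G1 X105.548 Y179.443
G1 X112.915 Y184.308
M5
G0 X51.955 Y85.938
M4 S207
G1 X115.704 Y178.126 F2779
G1 X14.833 Y102.740
G1 X61.098 Y12.423
G1 X41.247 Y81.266
M5
G0 X19.031 Y107.756
M4 S207
G1 X25.467 Y107.756 F2779
G1 X25.467 Y97.951
G1 X19.031 Y97.951
G1 X19.031 Y107.756
M5
G0 X100.332 Y181.519
M4 S832
G1 X79.302 Y161.125 F903
G1 X53.540 Y155.422
G1 X23.047 Y164.410
M5
G0 X80.960 Y16.763
M4 S207
G1 X67.026 Y74.214 F2779
G1 X50.168 Y128.166
G1 X30.386 Y178.618
M5
G0 X108.227 Y92.910
M4 S207
G1 X103.928 Y90.818 F2779
G1 X99.409 Y92.380
G1 X97.317 Y96.679
G1 X98.879 Y101.198
G1 X103.178 Y103.290
G1 X107.697 Y101.728
G1 X109.789 Y97.429
G1 X108.227 Y92.910
M5
G0 X16.037 Y180.334
M4 S207
G1 X40.785 Y180.334 F2779
G1 X40.785 Y152.414
G1 X16.037 Y152.414
G1 X16.037 Y180.334
M5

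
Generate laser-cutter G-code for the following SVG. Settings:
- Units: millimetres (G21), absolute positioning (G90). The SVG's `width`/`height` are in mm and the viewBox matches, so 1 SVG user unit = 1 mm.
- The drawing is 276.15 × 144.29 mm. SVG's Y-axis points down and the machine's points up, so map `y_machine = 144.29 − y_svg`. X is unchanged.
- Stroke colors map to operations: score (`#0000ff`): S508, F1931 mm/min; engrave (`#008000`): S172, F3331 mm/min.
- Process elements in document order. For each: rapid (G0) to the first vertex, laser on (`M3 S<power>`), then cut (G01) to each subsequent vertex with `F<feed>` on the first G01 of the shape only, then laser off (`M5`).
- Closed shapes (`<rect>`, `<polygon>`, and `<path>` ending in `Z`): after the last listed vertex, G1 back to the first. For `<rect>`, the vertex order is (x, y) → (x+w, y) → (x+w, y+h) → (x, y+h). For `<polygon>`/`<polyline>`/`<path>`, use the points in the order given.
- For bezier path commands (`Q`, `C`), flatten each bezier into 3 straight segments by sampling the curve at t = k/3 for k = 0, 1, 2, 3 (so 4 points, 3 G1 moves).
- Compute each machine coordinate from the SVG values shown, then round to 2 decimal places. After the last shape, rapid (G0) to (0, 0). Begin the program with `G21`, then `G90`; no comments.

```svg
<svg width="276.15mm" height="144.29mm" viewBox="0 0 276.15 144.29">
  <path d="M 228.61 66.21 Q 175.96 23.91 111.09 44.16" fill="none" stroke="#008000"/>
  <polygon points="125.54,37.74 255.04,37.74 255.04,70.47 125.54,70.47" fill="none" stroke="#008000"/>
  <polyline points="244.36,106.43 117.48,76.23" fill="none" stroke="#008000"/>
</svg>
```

viewBox `0 0 276.15 144.29` with mm width/height → 1 unit = 1 mm. Flip: y_m = 144.29 − y_svg.

**Shape 1** — `<path>` quadratic bezier, stroke `#008000` → engrave (S172, F3331). Control points (SVG): P0=(228.61,66.21), P1=(175.96,23.91), P2=(111.09,44.16); sampled at t=k/3. Machine vertices: (228.61,78.08) → (192.15,99.33) → (152.98,106.68) → (111.09,100.13). Open path.

**Shape 2** — `<polygon>` rectangle, stroke `#008000` → engrave (S172, F3331). Machine vertices: (125.54,106.55) → (255.04,106.55) → (255.04,73.82) → (125.54,73.82) → (125.54,106.55). Closed: final G1 returns to the first vertex.

**Shape 3** — `<polyline>` line segment, stroke `#008000` → engrave (S172, F3331). Machine vertices: (244.36,37.86) → (117.48,68.06). Open path.

G21
G90
G0 X228.61 Y78.08
M3 S172
G01 X192.15 Y99.33 F3331
G01 X152.98 Y106.68
G01 X111.09 Y100.13
M5
G0 X125.54 Y106.55
M3 S172
G01 X255.04 Y106.55 F3331
G01 X255.04 Y73.82
G01 X125.54 Y73.82
G01 X125.54 Y106.55
M5
G0 X244.36 Y37.86
M3 S172
G01 X117.48 Y68.06 F3331
M5
G0 X0.00 Y0.00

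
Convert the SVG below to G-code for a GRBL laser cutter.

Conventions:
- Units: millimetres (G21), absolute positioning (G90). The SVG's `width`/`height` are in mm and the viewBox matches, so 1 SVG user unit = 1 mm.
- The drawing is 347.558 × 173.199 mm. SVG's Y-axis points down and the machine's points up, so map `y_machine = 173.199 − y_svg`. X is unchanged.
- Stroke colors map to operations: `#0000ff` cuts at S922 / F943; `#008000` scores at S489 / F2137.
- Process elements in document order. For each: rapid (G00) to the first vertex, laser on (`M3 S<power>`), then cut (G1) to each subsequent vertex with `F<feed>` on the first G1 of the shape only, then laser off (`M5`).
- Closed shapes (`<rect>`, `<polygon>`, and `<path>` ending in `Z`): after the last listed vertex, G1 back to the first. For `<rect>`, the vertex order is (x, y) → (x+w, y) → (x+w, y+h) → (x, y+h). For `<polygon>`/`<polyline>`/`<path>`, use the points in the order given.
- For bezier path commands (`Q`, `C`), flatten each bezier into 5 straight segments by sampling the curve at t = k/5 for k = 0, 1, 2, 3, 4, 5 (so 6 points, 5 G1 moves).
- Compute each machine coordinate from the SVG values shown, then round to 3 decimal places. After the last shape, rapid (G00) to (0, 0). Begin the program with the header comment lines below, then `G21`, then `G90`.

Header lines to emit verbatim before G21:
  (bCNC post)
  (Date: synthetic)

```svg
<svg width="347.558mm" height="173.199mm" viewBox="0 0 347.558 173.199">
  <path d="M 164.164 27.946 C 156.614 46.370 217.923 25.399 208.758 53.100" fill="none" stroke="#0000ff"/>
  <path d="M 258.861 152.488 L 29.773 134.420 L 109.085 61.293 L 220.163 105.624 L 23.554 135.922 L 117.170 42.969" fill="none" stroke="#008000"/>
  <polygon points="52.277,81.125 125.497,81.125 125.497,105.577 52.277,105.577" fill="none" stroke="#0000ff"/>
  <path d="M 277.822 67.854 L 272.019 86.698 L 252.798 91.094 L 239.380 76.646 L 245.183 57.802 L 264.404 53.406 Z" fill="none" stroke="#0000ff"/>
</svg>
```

Since the viewBox matches the mm dimensions, user units are millimetres directly. The only transform is the Y-flip y_m = 173.199 − y_svg.

Shape 1 is a cubic bezier drawn with `<path>`. Its stroke #0000ff means cut at S922, F943. After flipping Y the toolpath is (164.164,145.253) → (166.782,138.221) → (179.239,136.418) → (194.846,135.614) → (206.915,131.583) → (208.758,120.099).

Shape 2 is a open polyline drawn with `<path>`. Its stroke #008000 means score at S489, F2137. After flipping Y the toolpath is (258.861,20.711) → (29.773,38.779) → (109.085,111.906) → (220.163,67.575) → (23.554,37.277) → (117.170,130.230).

Shape 3 is a rectangle drawn with `<polygon>`. Its stroke #0000ff means cut at S922, F943. After flipping Y the toolpath is (52.277,92.074) → (125.497,92.074) → (125.497,67.622) → (52.277,67.622) → (52.277,92.074), returning to the start.

Shape 4 is a regular polygon drawn with `<path>`. Its stroke #0000ff means cut at S922, F943. After flipping Y the toolpath is (277.822,105.345) → (272.019,86.501) → (252.798,82.105) → (239.380,96.553) → (245.183,115.397) → (264.404,119.793) → (277.822,105.345), returning to the start.

(bCNC post)
(Date: synthetic)
G21
G90
G00 X164.164 Y145.253
M3 S922
G1 X166.782 Y138.221 F943
G1 X179.239 Y136.418
G1 X194.846 Y135.614
G1 X206.915 Y131.583
G1 X208.758 Y120.099
M5
G00 X258.861 Y20.711
M3 S489
G1 X29.773 Y38.779 F2137
G1 X109.085 Y111.906
G1 X220.163 Y67.575
G1 X23.554 Y37.277
G1 X117.170 Y130.230
M5
G00 X52.277 Y92.074
M3 S922
G1 X125.497 Y92.074 F943
G1 X125.497 Y67.622
G1 X52.277 Y67.622
G1 X52.277 Y92.074
M5
G00 X277.822 Y105.345
M3 S922
G1 X272.019 Y86.501 F943
G1 X252.798 Y82.105
G1 X239.380 Y96.553
G1 X245.183 Y115.397
G1 X264.404 Y119.793
G1 X277.822 Y105.345
M5
G00 X0.000 Y0.000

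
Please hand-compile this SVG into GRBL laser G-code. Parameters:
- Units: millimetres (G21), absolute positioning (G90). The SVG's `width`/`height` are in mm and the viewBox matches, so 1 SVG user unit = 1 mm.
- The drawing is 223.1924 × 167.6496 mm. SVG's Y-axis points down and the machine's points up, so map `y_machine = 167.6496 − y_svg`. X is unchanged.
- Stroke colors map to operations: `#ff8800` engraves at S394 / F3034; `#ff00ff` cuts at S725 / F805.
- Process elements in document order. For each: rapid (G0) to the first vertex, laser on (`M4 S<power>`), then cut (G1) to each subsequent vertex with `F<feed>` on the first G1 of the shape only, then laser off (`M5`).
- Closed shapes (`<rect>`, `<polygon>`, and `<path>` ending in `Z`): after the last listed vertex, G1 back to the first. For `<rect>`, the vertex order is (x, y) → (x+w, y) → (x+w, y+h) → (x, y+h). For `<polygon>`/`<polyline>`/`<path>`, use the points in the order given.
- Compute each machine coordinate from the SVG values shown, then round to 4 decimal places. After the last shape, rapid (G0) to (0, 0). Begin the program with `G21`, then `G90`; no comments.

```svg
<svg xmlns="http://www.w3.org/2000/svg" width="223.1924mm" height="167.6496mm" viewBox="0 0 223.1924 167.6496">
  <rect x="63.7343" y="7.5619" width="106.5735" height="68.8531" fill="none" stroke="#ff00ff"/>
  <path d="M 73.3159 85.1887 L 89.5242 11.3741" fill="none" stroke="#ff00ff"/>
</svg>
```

Since the viewBox matches the mm dimensions, user units are millimetres directly. The only transform is the Y-flip y_m = 167.6496 − y_svg.

Shape 1 is a rectangle drawn with `<rect>`. Its stroke #ff00ff means cut at S725, F805. After flipping Y the toolpath is (63.7343,160.0877) → (170.3078,160.0877) → (170.3078,91.2346) → (63.7343,91.2346) → (63.7343,160.0877), returning to the start.

Shape 2 is a line segment drawn with `<path>`. Its stroke #ff00ff means cut at S725, F805. After flipping Y the toolpath is (73.3159,82.4609) → (89.5242,156.2755).

G21
G90
G0 X63.7343 Y160.0877
M4 S725
G1 X170.3078 Y160.0877 F805
G1 X170.3078 Y91.2346
G1 X63.7343 Y91.2346
G1 X63.7343 Y160.0877
M5
G0 X73.3159 Y82.4609
M4 S725
G1 X89.5242 Y156.2755 F805
M5
G0 X0.0000 Y0.0000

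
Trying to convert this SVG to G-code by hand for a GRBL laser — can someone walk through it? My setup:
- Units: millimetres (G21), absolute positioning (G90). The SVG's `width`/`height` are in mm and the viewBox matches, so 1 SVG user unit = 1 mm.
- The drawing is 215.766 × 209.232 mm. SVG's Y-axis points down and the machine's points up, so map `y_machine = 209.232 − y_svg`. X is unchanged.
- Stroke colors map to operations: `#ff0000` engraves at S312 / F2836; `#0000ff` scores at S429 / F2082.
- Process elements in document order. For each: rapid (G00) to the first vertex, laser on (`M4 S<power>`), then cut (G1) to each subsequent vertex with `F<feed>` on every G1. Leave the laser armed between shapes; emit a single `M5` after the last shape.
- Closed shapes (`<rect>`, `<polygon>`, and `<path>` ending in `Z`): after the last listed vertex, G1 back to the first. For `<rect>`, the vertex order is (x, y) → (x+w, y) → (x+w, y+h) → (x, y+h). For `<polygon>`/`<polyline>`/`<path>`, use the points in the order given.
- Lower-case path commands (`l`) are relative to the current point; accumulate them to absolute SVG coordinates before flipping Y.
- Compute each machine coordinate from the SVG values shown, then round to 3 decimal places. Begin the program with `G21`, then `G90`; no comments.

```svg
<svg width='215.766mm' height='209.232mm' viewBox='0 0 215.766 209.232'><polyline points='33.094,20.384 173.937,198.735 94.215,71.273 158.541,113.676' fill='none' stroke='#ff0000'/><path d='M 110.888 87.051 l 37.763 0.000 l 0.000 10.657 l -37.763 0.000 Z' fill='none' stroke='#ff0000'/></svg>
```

G21
G90
G00 X33.094 Y188.848
M4 S312
G1 X173.937 Y10.497 F2836
G1 X94.215 Y137.959 F2836
G1 X158.541 Y95.556 F2836
G00 X110.888 Y122.181
M4 S312
G1 X148.651 Y122.181 F2836
G1 X148.651 Y111.524 F2836
G1 X110.888 Y111.524 F2836
G1 X110.888 Y122.181 F2836
M5

viewBox `0 0 215.766 209.232` with mm width/height → 1 unit = 1 mm. Flip: y_m = 209.232 − y_svg.

**Shape 1** — `<polyline>` open polyline, stroke `#ff0000` → engrave (S312, F2836). Machine vertices: (33.094,188.848) → (173.937,10.497) → (94.215,137.959) → (158.541,95.556). Open path.

**Shape 2** — `<path>` rectangle, stroke `#ff0000` → engrave (S312, F2836). Machine vertices: (110.888,122.181) → (148.651,122.181) → (148.651,111.524) → (110.888,111.524) → (110.888,122.181). Closed: final G1 returns to the first vertex.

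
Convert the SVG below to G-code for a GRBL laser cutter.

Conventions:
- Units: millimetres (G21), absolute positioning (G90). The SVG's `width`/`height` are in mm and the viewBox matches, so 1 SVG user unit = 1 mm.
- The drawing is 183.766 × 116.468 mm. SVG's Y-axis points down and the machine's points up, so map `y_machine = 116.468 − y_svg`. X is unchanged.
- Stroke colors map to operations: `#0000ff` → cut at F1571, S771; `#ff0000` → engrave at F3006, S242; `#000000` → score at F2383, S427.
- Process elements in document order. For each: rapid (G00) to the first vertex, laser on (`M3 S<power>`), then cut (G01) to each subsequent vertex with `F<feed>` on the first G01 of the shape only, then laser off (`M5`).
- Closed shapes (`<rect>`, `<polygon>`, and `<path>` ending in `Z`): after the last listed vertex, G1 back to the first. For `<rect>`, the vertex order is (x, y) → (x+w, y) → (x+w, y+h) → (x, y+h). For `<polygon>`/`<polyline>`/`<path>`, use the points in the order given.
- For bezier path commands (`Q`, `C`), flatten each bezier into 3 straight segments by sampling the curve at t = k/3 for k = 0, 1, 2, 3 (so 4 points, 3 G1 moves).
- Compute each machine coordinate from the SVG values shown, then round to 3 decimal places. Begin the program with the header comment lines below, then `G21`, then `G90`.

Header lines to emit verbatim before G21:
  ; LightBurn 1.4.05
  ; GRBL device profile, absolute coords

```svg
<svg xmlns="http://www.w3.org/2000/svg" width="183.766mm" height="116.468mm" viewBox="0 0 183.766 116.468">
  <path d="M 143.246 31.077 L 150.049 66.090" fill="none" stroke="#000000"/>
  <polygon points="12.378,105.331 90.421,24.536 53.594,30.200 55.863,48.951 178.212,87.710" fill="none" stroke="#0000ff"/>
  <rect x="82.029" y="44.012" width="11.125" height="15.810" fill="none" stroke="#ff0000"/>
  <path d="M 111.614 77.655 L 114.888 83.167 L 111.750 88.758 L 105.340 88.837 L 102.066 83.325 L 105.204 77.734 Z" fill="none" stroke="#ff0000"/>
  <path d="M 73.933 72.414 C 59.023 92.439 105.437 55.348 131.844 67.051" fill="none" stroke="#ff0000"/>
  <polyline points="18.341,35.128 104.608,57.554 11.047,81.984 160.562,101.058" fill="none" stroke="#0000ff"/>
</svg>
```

; LightBurn 1.4.05
; GRBL device profile, absolute coords
G21
G90
G00 X143.246 Y85.391
M3 S427
G01 X150.049 Y50.378 F2383
M5
G00 X12.378 Y11.137
M3 S771
G01 X90.421 Y91.932 F1571
G01 X53.594 Y86.268
G01 X55.863 Y67.517
G01 X178.212 Y28.758
G01 X12.378 Y11.137
M5
G00 X82.029 Y72.456
M3 S242
G01 X93.154 Y72.456 F3006
G01 X93.154 Y56.646
G01 X82.029 Y56.646
G01 X82.029 Y72.456
M5
G00 X111.614 Y38.813
M3 S242
G01 X114.888 Y33.301 F3006
G01 X111.750 Y27.710
G01 X105.340 Y27.631
G01 X102.066 Y33.143
G01 X105.204 Y38.734
G01 X111.614 Y38.813
M5
G00 X73.933 Y44.054
M3 S242
G01 X76.452 Y39.145 F3006
G01 X101.780 Y48.778
G01 X131.844 Y49.417
M5
G00 X18.341 Y81.340
M3 S771
G01 X104.608 Y58.914 F1571
G01 X11.047 Y34.484
G01 X160.562 Y15.410
M5

Since the viewBox matches the mm dimensions, user units are millimetres directly. The only transform is the Y-flip y_m = 116.468 − y_svg.

Shape 1 is a line segment drawn with `<path>`. Its stroke #000000 means score at S427, F2383. After flipping Y the toolpath is (143.246,85.391) → (150.049,50.378).

Shape 2 is a closed polygon drawn with `<polygon>`. Its stroke #0000ff means cut at S771, F1571. After flipping Y the toolpath is (12.378,11.137) → (90.421,91.932) → (53.594,86.268) → (55.863,67.517) → (178.212,28.758) → (12.378,11.137), returning to the start.

Shape 3 is a rectangle drawn with `<rect>`. Its stroke #ff0000 means engrave at S242, F3006. After flipping Y the toolpath is (82.029,72.456) → (93.154,72.456) → (93.154,56.646) → (82.029,56.646) → (82.029,72.456), returning to the start.

Shape 4 is a regular polygon drawn with `<path>`. Its stroke #ff0000 means engrave at S242, F3006. After flipping Y the toolpath is (111.614,38.813) → (114.888,33.301) → (111.750,27.710) → (105.340,27.631) → (102.066,33.143) → (105.204,38.734) → (111.614,38.813), returning to the start.

Shape 5 is a cubic bezier drawn with `<path>`. Its stroke #ff0000 means engrave at S242, F3006. After flipping Y the toolpath is (73.933,44.054) → (76.452,39.145) → (101.780,48.778) → (131.844,49.417).

Shape 6 is a open polyline drawn with `<polyline>`. Its stroke #0000ff means cut at S771, F1571. After flipping Y the toolpath is (18.341,81.340) → (104.608,58.914) → (11.047,34.484) → (160.562,15.410).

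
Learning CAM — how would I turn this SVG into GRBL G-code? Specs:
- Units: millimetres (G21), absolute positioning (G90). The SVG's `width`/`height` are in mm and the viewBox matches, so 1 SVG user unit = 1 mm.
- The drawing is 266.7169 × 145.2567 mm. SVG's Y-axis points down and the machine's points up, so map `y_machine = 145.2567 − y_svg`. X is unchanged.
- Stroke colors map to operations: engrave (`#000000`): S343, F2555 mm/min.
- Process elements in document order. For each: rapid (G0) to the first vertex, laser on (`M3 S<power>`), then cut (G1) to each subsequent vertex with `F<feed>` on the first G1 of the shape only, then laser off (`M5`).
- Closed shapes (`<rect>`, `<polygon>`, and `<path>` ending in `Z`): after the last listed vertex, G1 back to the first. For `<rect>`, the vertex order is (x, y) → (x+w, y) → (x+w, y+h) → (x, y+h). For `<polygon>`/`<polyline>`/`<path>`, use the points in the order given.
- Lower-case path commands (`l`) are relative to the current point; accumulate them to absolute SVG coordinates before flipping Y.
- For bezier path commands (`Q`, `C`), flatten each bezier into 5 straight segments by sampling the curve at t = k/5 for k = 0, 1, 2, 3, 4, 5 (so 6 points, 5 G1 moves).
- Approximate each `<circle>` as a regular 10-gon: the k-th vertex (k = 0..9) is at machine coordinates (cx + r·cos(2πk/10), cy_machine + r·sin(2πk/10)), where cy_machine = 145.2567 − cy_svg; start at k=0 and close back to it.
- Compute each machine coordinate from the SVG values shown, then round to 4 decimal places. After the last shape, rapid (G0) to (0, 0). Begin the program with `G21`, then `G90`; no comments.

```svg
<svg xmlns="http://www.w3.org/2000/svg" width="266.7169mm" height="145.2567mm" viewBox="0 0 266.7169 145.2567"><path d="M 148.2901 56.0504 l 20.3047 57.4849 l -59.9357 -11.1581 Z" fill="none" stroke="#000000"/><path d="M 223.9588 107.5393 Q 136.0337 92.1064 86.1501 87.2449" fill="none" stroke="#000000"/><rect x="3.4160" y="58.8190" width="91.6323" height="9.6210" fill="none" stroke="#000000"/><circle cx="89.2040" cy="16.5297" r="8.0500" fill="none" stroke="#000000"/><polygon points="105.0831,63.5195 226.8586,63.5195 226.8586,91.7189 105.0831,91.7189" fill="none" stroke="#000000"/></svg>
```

G21
G90
G0 X148.2901 Y89.2063
M3 S343
G1 X168.5948 Y31.7214 F2555
G1 X108.6591 Y42.8795
G1 X148.2901 Y89.2063
M5
G0 X223.9588 Y37.7174
M3 S343
G1 X190.3104 Y43.4677 F2555
G1 X159.7054 Y48.3723
G1 X132.1436 Y52.4312
G1 X107.6252 Y55.6443
G1 X86.1501 Y58.0118
M5
G0 X3.4160 Y86.4377
M3 S343
G1 X95.0483 Y86.4377 F2555
G1 X95.0483 Y76.8167
G1 X3.4160 Y76.8167
G1 X3.4160 Y86.4377
M5
G0 X97.2540 Y128.7270
M3 S343
G1 X95.7166 Y133.4587 F2555
G1 X91.6916 Y136.3830
G1 X86.7164 Y136.3830
G1 X82.6914 Y133.4587
G1 X81.1540 Y128.7270
G1 X82.6914 Y123.9953
G1 X86.7164 Y121.0710
G1 X91.6916 Y121.0710
G1 X95.7166 Y123.9953
G1 X97.2540 Y128.7270
M5
G0 X105.0831 Y81.7372
M3 S343
G1 X226.8586 Y81.7372 F2555
G1 X226.8586 Y53.5378
G1 X105.0831 Y53.5378
G1 X105.0831 Y81.7372
M5
G0 X0.0000 Y0.0000

viewBox `0 0 266.7169 145.2567` with mm width/height → 1 unit = 1 mm. Flip: y_m = 145.2567 − y_svg.

**Shape 1** — `<path>` regular polygon, stroke `#000000` → engrave (S343, F2555). Machine vertices: (148.2901,89.2063) → (168.5948,31.7214) → (108.6591,42.8795) → (148.2901,89.2063). Closed: final G1 returns to the first vertex.

**Shape 2** — `<path>` quadratic bezier, stroke `#000000` → engrave (S343, F2555). Control points (SVG): P0=(223.9588,107.5393), P1=(136.0337,92.1064), P2=(86.1501,87.2449); sampled at t=k/5. Machine vertices: (223.9588,37.7174) → (190.3104,43.4677) → (159.7054,48.3723) → (132.1436,52.4312) → (107.6252,55.6443) → (86.1501,58.0118). Open path.

**Shape 3** — `<rect>` rectangle, stroke `#000000` → engrave (S343, F2555). Machine vertices: (3.4160,86.4377) → (95.0483,86.4377) → (95.0483,76.8167) → (3.4160,76.8167) → (3.4160,86.4377). Closed: final G1 returns to the first vertex.

**Shape 4** — `<circle>` circle, stroke `#000000` → engrave (S343, F2555). Machine vertices: (97.2540,128.7270) → (95.7166,133.4587) → (91.6916,136.3830) → (86.7164,136.3830) → (82.6914,133.4587) → (81.1540,128.7270) → (82.6914,123.9953) → (86.7164,121.0710) → (91.6916,121.0710) → (95.7166,123.9953) → (97.2540,128.7270). Closed: final G1 returns to the first vertex.

**Shape 5** — `<polygon>` rectangle, stroke `#000000` → engrave (S343, F2555). Machine vertices: (105.0831,81.7372) → (226.8586,81.7372) → (226.8586,53.5378) → (105.0831,53.5378) → (105.0831,81.7372). Closed: final G1 returns to the first vertex.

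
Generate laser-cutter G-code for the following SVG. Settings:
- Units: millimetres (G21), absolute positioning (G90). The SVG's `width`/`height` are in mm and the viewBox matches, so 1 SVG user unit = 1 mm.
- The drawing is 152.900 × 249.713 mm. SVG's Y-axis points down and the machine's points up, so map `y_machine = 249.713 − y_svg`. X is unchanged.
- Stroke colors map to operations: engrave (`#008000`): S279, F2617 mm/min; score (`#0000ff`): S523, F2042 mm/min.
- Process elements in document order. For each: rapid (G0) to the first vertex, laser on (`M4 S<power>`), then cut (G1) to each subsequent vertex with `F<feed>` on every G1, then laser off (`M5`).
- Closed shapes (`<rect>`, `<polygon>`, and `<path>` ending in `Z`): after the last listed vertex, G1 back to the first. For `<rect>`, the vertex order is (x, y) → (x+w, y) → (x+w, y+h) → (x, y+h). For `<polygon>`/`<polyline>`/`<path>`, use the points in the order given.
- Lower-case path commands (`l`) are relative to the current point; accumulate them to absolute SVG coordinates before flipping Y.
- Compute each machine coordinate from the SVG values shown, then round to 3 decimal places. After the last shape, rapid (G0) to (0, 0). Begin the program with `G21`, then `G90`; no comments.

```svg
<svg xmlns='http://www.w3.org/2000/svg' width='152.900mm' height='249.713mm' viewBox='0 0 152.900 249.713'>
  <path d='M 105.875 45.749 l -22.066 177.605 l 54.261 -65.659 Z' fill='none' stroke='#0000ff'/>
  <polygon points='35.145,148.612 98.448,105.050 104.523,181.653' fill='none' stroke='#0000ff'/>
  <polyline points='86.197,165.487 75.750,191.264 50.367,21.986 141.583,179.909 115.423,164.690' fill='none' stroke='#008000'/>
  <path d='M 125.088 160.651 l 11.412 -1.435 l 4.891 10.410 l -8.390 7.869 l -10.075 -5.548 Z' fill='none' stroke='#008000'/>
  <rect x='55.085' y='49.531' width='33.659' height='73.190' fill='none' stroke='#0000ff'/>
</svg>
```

1 u = 1 mm; y_m = 249.713 − y.

[1] `<path>` closed polygon, #0000ff→score S523 F2042: (105.875,203.964) → (83.809,26.359) → (138.070,92.018) → (105.875,203.964) (closed)

[2] `<polygon>` regular polygon, #0000ff→score S523 F2042: (35.145,101.101) → (98.448,144.663) → (104.523,68.060) → (35.145,101.101) (closed)

[3] `<polyline>` open polyline, #008000→engrave S279 F2617: (86.197,84.226) → (75.750,58.449) → (50.367,227.727) → (141.583,69.804) → (115.423,85.023)

[4] `<path>` regular polygon, #008000→engrave S279 F2617: (125.088,89.062) → (136.500,90.497) → (141.391,80.087) → (133.001,72.218) → (122.926,77.766) → (125.088,89.062) (closed)

[5] `<rect>` rectangle, #0000ff→score S523 F2042: (55.085,200.182) → (88.744,200.182) → (88.744,126.992) → (55.085,126.992) → (55.085,200.182) (closed)

G21
G90
G0 X105.875 Y203.964
M4 S523
G1 X83.809 Y26.359 F2042
G1 X138.070 Y92.018 F2042
G1 X105.875 Y203.964 F2042
M5
G0 X35.145 Y101.101
M4 S523
G1 X98.448 Y144.663 F2042
G1 X104.523 Y68.060 F2042
G1 X35.145 Y101.101 F2042
M5
G0 X86.197 Y84.226
M4 S279
G1 X75.750 Y58.449 F2617
G1 X50.367 Y227.727 F2617
G1 X141.583 Y69.804 F2617
G1 X115.423 Y85.023 F2617
M5
G0 X125.088 Y89.062
M4 S279
G1 X136.500 Y90.497 F2617
G1 X141.391 Y80.087 F2617
G1 X133.001 Y72.218 F2617
G1 X122.926 Y77.766 F2617
G1 X125.088 Y89.062 F2617
M5
G0 X55.085 Y200.182
M4 S523
G1 X88.744 Y200.182 F2042
G1 X88.744 Y126.992 F2042
G1 X55.085 Y126.992 F2042
G1 X55.085 Y200.182 F2042
M5
G0 X0.000 Y0.000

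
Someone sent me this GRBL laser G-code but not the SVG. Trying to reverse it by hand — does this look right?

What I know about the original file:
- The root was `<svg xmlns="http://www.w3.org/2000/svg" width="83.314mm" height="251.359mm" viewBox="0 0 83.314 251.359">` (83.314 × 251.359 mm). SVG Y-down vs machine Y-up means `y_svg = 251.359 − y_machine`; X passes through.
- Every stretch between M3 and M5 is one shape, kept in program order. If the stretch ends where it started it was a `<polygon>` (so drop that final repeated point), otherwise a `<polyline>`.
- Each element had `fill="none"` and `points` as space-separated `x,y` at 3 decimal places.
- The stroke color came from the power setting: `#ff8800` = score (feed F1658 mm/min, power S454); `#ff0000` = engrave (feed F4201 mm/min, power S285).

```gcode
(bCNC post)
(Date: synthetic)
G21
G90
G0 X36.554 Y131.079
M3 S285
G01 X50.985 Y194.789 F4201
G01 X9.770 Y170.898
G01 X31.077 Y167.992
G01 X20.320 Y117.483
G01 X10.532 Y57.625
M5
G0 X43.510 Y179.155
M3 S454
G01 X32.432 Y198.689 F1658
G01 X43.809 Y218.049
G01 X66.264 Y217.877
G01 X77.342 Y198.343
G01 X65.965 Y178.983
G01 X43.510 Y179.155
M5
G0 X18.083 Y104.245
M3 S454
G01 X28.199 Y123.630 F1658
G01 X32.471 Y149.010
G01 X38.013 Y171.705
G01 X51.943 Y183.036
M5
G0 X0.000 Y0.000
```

<svg xmlns="http://www.w3.org/2000/svg" width="83.314mm" height="251.359mm" viewBox="0 0 83.314 251.359">
  <polyline points="36.554,120.280 50.985,56.570 9.770,80.461 31.077,83.367 20.320,133.876 10.532,193.734" fill="none" stroke="#ff0000"/>
  <polygon points="43.510,72.204 32.432,52.670 43.809,33.310 66.264,33.482 77.342,53.016 65.965,72.376" fill="none" stroke="#ff8800"/>
  <polyline points="18.083,147.114 28.199,127.729 32.471,102.349 38.013,79.654 51.943,68.323" fill="none" stroke="#ff8800"/>
</svg>

y_svg = 251.359 − y_m.

[1] S285→`#ff0000` (engrave); open run; points: 36.554,120.280 50.985,56.570 9.770,80.461 31.077,83.367 20.320,133.876 10.532,193.734

[2] S454→`#ff8800` (score); closed run; points: 43.510,72.204 32.432,52.670 43.809,33.310 66.264,33.482 77.342,53.016 65.965,72.376

[3] S454→`#ff8800` (score); open run; points: 18.083,147.114 28.199,127.729 32.471,102.349 38.013,79.654 51.943,68.323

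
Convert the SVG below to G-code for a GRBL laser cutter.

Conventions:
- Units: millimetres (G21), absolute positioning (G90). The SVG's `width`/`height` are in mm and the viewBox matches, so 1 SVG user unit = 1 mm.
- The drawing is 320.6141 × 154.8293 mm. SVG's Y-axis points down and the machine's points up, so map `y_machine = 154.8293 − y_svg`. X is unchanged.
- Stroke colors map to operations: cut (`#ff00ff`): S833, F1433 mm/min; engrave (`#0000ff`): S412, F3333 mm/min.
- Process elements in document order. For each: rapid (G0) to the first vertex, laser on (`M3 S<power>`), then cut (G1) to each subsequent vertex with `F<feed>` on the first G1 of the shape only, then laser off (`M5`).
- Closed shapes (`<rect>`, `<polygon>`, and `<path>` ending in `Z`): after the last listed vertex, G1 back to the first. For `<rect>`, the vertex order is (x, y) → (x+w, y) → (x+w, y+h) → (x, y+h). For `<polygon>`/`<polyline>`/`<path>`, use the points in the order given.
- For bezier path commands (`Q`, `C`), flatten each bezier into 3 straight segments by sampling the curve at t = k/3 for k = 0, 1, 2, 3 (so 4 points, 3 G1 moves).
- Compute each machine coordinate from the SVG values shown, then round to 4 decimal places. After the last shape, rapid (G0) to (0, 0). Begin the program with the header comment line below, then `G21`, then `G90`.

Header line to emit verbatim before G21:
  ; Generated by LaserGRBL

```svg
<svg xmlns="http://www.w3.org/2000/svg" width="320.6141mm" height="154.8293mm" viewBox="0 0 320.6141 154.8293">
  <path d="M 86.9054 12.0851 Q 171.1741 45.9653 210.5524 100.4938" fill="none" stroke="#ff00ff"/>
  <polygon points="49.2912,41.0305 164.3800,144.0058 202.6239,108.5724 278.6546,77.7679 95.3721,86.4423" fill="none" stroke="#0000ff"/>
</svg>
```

; Generated by LaserGRBL
G21
G90
G0 X86.9054 Y142.7442
M3 S833
G1 X138.0967 Y117.8631 F1433
G1 X179.3124 Y88.3936
G1 X210.5524 Y54.3355
M5
G0 X49.2912 Y113.7988
M3 S412
G1 X164.3800 Y10.8235 F3333
G1 X202.6239 Y46.2569
G1 X278.6546 Y77.0614
G1 X95.3721 Y68.3870
G1 X49.2912 Y113.7988
M5
G0 X0.0000 Y0.0000

1 u = 1 mm; y_m = 154.8293 − y.

[1] `<path>` quadratic bezier, #ff00ff→cut S833 F1433: (86.9054,142.7442) → (138.0967,117.8631) → (179.3124,88.3936) → (210.5524,54.3355)

[2] `<polygon>` closed polygon, #0000ff→engrave S412 F3333: (49.2912,113.7988) → (164.3800,10.8235) → (202.6239,46.2569) → (278.6546,77.0614) → (95.3721,68.3870) → (49.2912,113.7988) (closed)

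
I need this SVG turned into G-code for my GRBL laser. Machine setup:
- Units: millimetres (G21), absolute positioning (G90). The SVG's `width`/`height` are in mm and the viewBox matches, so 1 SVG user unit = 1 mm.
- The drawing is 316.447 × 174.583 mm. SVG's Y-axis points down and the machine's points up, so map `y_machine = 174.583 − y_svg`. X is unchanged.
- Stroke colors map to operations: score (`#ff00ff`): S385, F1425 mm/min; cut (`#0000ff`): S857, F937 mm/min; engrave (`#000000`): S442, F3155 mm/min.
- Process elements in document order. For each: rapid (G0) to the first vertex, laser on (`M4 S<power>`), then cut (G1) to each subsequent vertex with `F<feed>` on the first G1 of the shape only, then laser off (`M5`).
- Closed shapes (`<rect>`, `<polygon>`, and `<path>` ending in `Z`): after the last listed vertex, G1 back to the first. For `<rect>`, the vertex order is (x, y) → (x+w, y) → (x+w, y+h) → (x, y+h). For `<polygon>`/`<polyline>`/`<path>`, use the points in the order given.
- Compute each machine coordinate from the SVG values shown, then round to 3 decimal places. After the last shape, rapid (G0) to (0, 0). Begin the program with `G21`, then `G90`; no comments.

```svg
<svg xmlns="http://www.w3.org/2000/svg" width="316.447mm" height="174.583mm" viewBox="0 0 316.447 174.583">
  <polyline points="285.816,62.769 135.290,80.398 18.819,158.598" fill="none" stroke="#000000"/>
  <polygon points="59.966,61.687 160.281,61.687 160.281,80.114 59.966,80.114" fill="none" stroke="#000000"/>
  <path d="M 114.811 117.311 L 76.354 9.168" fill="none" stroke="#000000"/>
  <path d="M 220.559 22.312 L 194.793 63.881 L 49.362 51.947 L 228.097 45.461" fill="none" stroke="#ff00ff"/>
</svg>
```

G21
G90
G0 X285.816 Y111.814
M4 S442
G1 X135.290 Y94.185 F3155
G1 X18.819 Y15.985
M5
G0 X59.966 Y112.896
M4 S442
G1 X160.281 Y112.896 F3155
G1 X160.281 Y94.469
G1 X59.966 Y94.469
G1 X59.966 Y112.896
M5
G0 X114.811 Y57.272
M4 S442
G1 X76.354 Y165.415 F3155
M5
G0 X220.559 Y152.271
M4 S385
G1 X194.793 Y110.702 F1425
G1 X49.362 Y122.636
G1 X228.097 Y129.122
M5
G0 X0.000 Y0.000

1 u = 1 mm; y_m = 174.583 − y.

[1] `<polyline>` open polyline, #000000→engrave S442 F3155: (285.816,111.814) → (135.290,94.185) → (18.819,15.985)

[2] `<polygon>` rectangle, #000000→engrave S442 F3155: (59.966,112.896) → (160.281,112.896) → (160.281,94.469) → (59.966,94.469) → (59.966,112.896) (closed)

[3] `<path>` line segment, #000000→engrave S442 F3155: (114.811,57.272) → (76.354,165.415)

[4] `<path>` open polyline, #ff00ff→score S385 F1425: (220.559,152.271) → (194.793,110.702) → (49.362,122.636) → (228.097,129.122)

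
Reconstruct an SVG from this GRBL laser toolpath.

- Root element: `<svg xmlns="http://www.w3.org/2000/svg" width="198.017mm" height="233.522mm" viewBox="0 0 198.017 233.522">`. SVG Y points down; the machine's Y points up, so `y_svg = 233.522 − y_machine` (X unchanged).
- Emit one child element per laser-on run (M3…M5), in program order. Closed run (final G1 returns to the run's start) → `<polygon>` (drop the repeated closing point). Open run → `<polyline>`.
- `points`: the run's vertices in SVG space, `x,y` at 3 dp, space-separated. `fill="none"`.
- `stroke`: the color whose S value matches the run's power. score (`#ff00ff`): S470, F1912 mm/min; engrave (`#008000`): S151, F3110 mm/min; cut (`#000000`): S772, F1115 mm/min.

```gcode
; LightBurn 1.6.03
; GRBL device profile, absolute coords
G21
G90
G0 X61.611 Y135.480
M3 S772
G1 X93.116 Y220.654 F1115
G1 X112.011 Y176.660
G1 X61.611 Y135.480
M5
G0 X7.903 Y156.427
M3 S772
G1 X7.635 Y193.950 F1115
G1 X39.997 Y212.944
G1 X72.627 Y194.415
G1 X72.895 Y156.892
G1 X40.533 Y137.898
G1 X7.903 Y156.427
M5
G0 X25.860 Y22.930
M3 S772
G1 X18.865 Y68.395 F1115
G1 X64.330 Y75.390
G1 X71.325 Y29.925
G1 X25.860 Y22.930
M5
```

<svg xmlns="http://www.w3.org/2000/svg" width="198.017mm" height="233.522mm" viewBox="0 0 198.017 233.522">
  <polygon points="61.611,98.042 93.116,12.868 112.011,56.862" fill="none" stroke="#000000"/>
  <polygon points="7.903,77.095 7.635,39.572 39.997,20.578 72.627,39.107 72.895,76.630 40.533,95.624" fill="none" stroke="#000000"/>
  <polygon points="25.860,210.592 18.865,165.127 64.330,158.132 71.325,203.597" fill="none" stroke="#000000"/>
</svg>

Each laser-on run becomes one SVG element. Flip Y back into SVG space with y_svg = 233.522 − y_machine. Every run uses S772, so all elements get stroke `#000000` (cut).

Run 1: The run returns to its start, so emit a `<polygon>` with points (Y-flipped): 61.611,98.042 93.116,12.868 112.011,56.862.

Run 2: The run returns to its start, so emit a `<polygon>` with points (Y-flipped): 7.903,77.095 7.635,39.572 39.997,20.578 72.627,39.107 72.895,76.630 40.533,95.624.

Run 3: The run returns to its start, so emit a `<polygon>` with points (Y-flipped): 25.860,210.592 18.865,165.127 64.330,158.132 71.325,203.597.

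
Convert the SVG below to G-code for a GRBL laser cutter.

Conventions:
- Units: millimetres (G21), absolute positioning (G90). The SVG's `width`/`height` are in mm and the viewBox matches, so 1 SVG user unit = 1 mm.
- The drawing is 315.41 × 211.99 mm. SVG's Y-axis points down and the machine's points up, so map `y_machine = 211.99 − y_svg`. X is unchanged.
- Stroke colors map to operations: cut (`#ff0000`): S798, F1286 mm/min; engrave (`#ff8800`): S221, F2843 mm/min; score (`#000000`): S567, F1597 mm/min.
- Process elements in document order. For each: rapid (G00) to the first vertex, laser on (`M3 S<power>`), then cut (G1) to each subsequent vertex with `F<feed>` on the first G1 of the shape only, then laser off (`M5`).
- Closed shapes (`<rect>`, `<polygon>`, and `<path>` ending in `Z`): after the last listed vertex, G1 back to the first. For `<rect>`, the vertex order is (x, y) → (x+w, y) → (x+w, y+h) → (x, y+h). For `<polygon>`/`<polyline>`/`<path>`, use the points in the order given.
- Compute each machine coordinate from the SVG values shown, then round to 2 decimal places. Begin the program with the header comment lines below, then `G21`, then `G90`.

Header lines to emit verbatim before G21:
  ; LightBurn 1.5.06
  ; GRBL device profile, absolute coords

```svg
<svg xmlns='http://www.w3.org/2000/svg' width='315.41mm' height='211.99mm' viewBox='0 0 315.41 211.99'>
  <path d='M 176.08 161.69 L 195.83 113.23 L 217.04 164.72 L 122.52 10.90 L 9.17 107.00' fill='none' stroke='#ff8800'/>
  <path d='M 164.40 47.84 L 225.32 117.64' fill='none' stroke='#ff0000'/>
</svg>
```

viewBox `0 0 315.41 211.99` with mm width/height → 1 unit = 1 mm. Flip: y_m = 211.99 − y_svg.

**Shape 1** — `<path>` open polyline, stroke `#ff8800` → engrave (S221, F2843). Machine vertices: (176.08,50.30) → (195.83,98.76) → (217.04,47.27) → (122.52,201.09) → (9.17,104.99). Open path.

**Shape 2** — `<path>` line segment, stroke `#ff0000` → cut (S798, F1286). Machine vertices: (164.40,164.15) → (225.32,94.35). Open path.

; LightBurn 1.5.06
; GRBL device profile, absolute coords
G21
G90
G00 X176.08 Y50.30
M3 S221
G1 X195.83 Y98.76 F2843
G1 X217.04 Y47.27
G1 X122.52 Y201.09
G1 X9.17 Y104.99
M5
G00 X164.40 Y164.15
M3 S798
G1 X225.32 Y94.35 F1286
M5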